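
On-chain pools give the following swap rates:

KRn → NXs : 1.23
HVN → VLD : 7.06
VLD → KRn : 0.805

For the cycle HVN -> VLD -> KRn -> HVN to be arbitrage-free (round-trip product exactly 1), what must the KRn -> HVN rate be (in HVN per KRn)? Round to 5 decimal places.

0.17595

Known legs of the cycle: 7.06 × 0.805 = 5.6833
For no arbitrage the full-cycle product must be 1, so the missing rate is 1 / 5.6833 ≈ 0.1759541.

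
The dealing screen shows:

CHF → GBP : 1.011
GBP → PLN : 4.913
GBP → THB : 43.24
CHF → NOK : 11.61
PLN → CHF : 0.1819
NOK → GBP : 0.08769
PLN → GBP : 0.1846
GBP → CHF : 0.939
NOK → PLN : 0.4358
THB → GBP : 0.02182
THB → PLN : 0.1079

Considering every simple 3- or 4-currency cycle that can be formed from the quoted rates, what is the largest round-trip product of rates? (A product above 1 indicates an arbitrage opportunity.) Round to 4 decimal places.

CHF→NOK→GBP→CHF: 11.61 × 0.08769 × 0.939 = 0.95598
PLN→CHF→NOK→PLN: 0.1819 × 11.61 × 0.4358 = 0.92035
PLN→CHF→NOK→GBP→PLN: 0.1819 × 11.61 × 0.08769 × 4.913 = 0.90983
PLN→CHF→GBP→PLN: 0.1819 × 1.011 × 4.913 = 0.90351
PLN→GBP→CHF→NOK→PLN: 0.1846 × 0.939 × 11.61 × 0.4358 = 0.87703
PLN→GBP→THB→PLN: 0.1846 × 43.24 × 0.1079 = 0.86127
PLN→CHF→GBP→THB→PLN: 0.1819 × 1.011 × 43.24 × 0.1079 = 0.85801
Maximum is CHF→NOK→GBP→CHF at 0.9560; no arbitrage — every cycle loses value.

0.9560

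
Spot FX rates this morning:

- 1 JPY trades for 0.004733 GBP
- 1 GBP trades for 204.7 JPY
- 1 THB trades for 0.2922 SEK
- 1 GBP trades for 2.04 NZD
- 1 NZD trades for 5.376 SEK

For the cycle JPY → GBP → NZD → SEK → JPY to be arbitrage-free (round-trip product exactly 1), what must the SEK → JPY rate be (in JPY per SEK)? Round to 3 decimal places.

19.265

Known legs of the cycle: 0.004733 × 2.04 × 5.376 = 0.05190700032
For no arbitrage the full-cycle product must be 1, so the missing rate is 1 / 0.05190700032 ≈ 19.26522.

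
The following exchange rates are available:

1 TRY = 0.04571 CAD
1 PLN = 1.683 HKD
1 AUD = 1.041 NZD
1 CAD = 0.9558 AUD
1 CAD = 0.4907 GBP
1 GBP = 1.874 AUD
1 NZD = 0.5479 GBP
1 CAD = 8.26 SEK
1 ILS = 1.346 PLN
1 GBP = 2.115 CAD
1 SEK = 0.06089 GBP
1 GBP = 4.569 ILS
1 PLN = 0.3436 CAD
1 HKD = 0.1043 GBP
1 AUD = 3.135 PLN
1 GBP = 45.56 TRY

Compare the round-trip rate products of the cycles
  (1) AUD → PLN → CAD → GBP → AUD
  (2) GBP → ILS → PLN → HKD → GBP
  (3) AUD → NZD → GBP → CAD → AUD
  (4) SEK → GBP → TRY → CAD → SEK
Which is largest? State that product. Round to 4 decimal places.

1.1530

(1) 3.135 × 0.3436 × 0.4907 × 1.874 = 0.99055
(2) 4.569 × 1.346 × 1.683 × 0.1043 = 1.07953
(3) 1.041 × 0.5479 × 2.115 × 0.9558 = 1.15300
(4) 0.06089 × 45.56 × 0.04571 × 8.26 = 1.04742
Highest is cycle (3) at 1.1530 (>1, arbitrage).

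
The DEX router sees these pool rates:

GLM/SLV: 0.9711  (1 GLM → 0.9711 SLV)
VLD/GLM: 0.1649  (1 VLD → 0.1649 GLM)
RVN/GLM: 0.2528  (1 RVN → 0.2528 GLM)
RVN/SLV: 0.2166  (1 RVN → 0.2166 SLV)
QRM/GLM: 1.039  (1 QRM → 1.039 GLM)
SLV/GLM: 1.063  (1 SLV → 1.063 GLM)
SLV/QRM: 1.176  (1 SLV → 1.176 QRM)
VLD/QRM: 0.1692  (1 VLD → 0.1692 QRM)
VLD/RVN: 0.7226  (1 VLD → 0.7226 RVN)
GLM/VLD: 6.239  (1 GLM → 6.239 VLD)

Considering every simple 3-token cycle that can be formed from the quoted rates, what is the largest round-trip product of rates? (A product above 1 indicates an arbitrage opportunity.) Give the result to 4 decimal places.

1.1866

GLM→SLV→QRM→GLM: 0.9711 × 1.176 × 1.039 = 1.18655
GLM→VLD→RVN→GLM: 6.239 × 0.7226 × 0.2528 = 1.13970
GLM→VLD→QRM→GLM: 6.239 × 0.1692 × 1.039 = 1.09681
Maximum is GLM→SLV→QRM→GLM at 1.1866; arbitrage exists.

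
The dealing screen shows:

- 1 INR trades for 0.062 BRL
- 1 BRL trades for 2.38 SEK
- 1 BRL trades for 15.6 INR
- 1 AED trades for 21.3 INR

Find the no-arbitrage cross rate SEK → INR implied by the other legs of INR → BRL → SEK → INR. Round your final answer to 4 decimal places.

Known legs of the cycle: 0.062 × 2.38 = 0.14756
For no arbitrage the full-cycle product must be 1, so the missing rate is 1 / 0.14756 ≈ 6.776904.

6.7769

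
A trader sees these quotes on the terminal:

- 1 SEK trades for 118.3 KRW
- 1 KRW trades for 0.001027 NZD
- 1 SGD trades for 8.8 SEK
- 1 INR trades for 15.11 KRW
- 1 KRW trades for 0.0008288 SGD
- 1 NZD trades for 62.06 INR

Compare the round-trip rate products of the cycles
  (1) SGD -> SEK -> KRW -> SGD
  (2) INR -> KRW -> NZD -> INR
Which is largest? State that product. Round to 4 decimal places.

0.9630

(1) 8.8 × 118.3 × 0.0008288 = 0.86281
(2) 15.11 × 0.001027 × 62.06 = 0.96305
Highest is cycle (2) at 0.9630 (≤1, no arbitrage).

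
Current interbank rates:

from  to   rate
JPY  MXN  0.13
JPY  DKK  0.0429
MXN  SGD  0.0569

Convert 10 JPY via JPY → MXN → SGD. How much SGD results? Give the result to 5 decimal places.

10 JPY × 0.13 = 1.3 MXN
1.3 MXN × 0.0569 = 0.07397 SGD

0.07397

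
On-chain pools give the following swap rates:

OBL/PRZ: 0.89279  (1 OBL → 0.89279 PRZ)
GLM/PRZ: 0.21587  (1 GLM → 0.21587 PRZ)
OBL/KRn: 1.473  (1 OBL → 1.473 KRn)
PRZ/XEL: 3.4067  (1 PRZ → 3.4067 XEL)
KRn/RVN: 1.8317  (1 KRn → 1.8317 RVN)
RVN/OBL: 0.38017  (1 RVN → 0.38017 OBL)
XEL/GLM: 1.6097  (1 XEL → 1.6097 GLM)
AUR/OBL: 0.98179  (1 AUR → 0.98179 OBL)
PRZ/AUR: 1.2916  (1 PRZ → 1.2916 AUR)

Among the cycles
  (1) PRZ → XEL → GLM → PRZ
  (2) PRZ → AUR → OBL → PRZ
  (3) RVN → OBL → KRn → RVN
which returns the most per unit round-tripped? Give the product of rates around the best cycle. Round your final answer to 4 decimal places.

1.1838

(1) 3.4067 × 1.6097 × 0.21587 = 1.18378
(2) 1.2916 × 0.98179 × 0.89279 = 1.13213
(3) 0.38017 × 1.473 × 1.8317 = 1.02573
Highest is cycle (1) at 1.1838 (>1, arbitrage).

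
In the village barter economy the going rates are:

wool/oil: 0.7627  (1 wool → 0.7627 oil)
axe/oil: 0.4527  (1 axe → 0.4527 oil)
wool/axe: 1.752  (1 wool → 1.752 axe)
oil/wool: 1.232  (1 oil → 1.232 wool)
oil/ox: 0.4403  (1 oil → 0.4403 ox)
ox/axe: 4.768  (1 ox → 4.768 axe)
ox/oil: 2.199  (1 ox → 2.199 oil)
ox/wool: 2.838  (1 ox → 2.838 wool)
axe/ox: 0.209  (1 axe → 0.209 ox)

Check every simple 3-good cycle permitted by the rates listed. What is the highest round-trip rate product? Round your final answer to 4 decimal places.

axe→ox→wool→axe: 0.209 × 2.838 × 1.752 = 1.03918
axe→oil→wool→axe: 0.4527 × 1.232 × 1.752 = 0.97714
oil→ox→wool→oil: 0.4403 × 2.838 × 0.7627 = 0.95305
axe→oil→ox→axe: 0.4527 × 0.4403 × 4.768 = 0.95038
Maximum is axe→ox→wool→axe at 1.0392; arbitrage exists.

1.0392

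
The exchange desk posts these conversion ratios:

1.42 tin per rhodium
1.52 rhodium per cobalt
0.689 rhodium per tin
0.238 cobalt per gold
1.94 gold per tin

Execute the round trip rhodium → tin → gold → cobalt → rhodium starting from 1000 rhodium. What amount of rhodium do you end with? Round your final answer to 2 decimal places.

996.58

1000 rhodium × 1.42 = 1420 tin
1420 tin × 1.94 = 2754.8 gold
2754.8 gold × 0.238 = 655.6424 cobalt
655.6424 cobalt × 1.52 = 996.576448 rhodium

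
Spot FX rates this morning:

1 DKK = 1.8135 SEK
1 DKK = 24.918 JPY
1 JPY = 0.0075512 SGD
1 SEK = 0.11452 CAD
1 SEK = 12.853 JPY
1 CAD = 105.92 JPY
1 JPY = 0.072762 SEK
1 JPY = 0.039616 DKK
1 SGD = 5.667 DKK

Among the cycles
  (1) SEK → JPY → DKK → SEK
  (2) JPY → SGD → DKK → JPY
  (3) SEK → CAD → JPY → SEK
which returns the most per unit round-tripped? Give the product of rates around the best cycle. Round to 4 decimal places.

1.0663

(1) 12.853 × 0.039616 × 1.8135 = 0.92341
(2) 0.0075512 × 5.667 × 24.918 = 1.06631
(3) 0.11452 × 105.92 × 0.072762 = 0.88260
Highest is cycle (2) at 1.0663 (>1, arbitrage).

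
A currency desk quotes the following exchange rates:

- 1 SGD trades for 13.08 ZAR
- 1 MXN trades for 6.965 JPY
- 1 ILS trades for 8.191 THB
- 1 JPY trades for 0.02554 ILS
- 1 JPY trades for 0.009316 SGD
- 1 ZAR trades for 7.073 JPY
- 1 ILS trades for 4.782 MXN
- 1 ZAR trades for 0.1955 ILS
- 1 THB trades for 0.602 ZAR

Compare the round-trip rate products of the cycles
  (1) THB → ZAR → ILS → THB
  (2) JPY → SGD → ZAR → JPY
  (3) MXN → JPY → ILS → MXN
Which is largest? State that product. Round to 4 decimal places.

(1) 0.602 × 0.1955 × 8.191 = 0.96401
(2) 0.009316 × 13.08 × 7.073 = 0.86187
(3) 6.965 × 0.02554 × 4.782 = 0.85065
Highest is cycle (1) at 0.9640 (≤1, no arbitrage).

0.9640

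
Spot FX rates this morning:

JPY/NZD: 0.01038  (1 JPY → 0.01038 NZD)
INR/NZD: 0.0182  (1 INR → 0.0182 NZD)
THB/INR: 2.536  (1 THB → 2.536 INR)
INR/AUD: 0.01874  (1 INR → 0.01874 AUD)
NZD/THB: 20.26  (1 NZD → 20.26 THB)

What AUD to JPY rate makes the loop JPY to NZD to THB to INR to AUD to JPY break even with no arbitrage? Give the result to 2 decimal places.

100.06

Known legs of the cycle: 0.01038 × 20.26 × 2.536 × 0.01874 = 0.009994374762432
For no arbitrage the full-cycle product must be 1, so the missing rate is 1 / 0.009994374762432 ≈ 100.0563.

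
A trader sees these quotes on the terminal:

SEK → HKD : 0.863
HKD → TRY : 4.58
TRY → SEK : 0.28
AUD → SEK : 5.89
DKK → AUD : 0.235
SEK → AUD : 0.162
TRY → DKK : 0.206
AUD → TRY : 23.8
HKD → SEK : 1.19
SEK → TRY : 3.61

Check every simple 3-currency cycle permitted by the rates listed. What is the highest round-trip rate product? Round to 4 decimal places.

DKK→AUD→TRY→DKK: 0.235 × 23.8 × 0.206 = 1.15216
TRY→SEK→HKD→TRY: 0.28 × 0.863 × 4.58 = 1.10671
TRY→SEK→AUD→TRY: 0.28 × 0.162 × 23.8 = 1.07957
Maximum is DKK→AUD→TRY→DKK at 1.1522; arbitrage exists.

1.1522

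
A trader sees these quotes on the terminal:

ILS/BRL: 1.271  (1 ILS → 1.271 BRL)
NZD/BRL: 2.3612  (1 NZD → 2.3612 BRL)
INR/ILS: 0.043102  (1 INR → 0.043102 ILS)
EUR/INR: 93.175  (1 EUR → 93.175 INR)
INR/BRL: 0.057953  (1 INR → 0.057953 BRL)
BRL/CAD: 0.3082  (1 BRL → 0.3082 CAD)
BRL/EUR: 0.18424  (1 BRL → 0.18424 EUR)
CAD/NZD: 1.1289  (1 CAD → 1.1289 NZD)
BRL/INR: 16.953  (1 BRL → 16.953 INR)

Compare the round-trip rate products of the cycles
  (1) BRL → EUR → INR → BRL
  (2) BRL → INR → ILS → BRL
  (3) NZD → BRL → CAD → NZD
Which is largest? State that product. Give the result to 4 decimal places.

0.9949

(1) 0.18424 × 93.175 × 0.057953 = 0.99485
(2) 16.953 × 0.043102 × 1.271 = 0.92873
(3) 2.3612 × 0.3082 × 1.1289 = 0.82153
Highest is cycle (1) at 0.9949 (≤1, no arbitrage).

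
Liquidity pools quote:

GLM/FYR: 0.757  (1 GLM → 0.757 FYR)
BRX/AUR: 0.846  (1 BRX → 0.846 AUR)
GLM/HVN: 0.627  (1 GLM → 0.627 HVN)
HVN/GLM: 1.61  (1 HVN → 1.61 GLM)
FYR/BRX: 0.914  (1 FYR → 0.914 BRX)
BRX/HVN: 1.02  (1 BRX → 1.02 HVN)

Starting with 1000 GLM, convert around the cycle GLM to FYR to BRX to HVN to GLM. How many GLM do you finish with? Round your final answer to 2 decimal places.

1000 GLM × 0.757 = 757 FYR
757 FYR × 0.914 = 691.898 BRX
691.898 BRX × 1.02 = 705.73596 HVN
705.73596 HVN × 1.61 = 1136.2348956 GLM

1136.23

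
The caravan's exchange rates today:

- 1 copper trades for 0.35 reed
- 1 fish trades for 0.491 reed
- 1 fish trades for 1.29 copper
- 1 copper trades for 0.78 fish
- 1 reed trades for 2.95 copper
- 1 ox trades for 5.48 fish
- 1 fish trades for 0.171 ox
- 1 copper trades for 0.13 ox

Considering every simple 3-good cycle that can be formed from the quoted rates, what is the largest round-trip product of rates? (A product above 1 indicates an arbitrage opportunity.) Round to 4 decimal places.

copper→fish→reed→copper: 0.78 × 0.491 × 2.95 = 1.12979
copper→ox→fish→copper: 0.13 × 5.48 × 1.29 = 0.91900
Maximum is copper→fish→reed→copper at 1.1298; arbitrage exists.

1.1298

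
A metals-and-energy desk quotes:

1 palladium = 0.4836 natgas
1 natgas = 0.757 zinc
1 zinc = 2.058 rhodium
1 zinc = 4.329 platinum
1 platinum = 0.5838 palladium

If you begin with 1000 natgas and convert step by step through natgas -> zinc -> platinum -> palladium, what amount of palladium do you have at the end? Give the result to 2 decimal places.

1000 natgas × 0.757 = 757 zinc
757 zinc × 4.329 = 3277.053 platinum
3277.053 platinum × 0.5838 = 1913.1435414 palladium

1913.14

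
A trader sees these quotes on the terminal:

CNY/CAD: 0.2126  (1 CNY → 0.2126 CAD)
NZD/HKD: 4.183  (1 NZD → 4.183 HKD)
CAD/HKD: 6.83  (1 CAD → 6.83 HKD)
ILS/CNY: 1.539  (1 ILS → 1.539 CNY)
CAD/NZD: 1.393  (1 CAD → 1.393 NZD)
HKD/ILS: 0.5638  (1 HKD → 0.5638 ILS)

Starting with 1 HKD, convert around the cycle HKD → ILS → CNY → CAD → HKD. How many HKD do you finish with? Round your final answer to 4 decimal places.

1 HKD × 0.5638 = 0.5638 ILS
0.5638 ILS × 1.539 = 0.8676882 CNY
0.8676882 CNY × 0.2126 = 0.18447051132 CAD
0.18447051132 CAD × 6.83 = 1.2599335923156 HKD

1.2599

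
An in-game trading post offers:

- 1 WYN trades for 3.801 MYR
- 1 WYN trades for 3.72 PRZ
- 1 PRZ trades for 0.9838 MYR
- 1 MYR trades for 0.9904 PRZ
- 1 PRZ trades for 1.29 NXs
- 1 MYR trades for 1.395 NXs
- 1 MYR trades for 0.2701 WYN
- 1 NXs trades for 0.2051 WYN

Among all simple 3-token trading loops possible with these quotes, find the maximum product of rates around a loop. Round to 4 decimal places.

MYR→NXs→WYN→MYR: 1.395 × 0.2051 × 3.801 = 1.08752
MYR→WYN→PRZ→MYR: 0.2701 × 3.72 × 0.9838 = 0.98849
NXs→WYN→PRZ→NXs: 0.2051 × 3.72 × 1.29 = 0.98423
Maximum is MYR→NXs→WYN→MYR at 1.0875; arbitrage exists.

1.0875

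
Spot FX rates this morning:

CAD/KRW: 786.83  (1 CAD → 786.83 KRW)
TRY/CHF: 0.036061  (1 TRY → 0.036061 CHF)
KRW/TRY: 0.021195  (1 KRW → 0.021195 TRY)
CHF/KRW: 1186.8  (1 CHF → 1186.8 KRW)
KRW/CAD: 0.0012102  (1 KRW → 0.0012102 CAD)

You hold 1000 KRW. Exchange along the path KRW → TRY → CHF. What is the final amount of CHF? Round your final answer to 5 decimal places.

1000 KRW × 0.021195 = 21.195 TRY
21.195 TRY × 0.036061 = 0.764312895 CHF

0.76431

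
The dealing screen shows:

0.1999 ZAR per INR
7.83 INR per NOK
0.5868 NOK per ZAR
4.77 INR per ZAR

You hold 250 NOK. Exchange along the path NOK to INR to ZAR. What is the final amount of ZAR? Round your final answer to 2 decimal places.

391.30

250 NOK × 7.83 = 1957.5 INR
1957.5 INR × 0.1999 = 391.30425 ZAR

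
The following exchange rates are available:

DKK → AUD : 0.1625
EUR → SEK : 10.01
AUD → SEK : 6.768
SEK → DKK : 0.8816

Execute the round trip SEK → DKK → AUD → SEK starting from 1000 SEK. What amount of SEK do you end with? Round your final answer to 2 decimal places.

969.58

1000 SEK × 0.8816 = 881.6 DKK
881.6 DKK × 0.1625 = 143.26 AUD
143.26 AUD × 6.768 = 969.58368 SEK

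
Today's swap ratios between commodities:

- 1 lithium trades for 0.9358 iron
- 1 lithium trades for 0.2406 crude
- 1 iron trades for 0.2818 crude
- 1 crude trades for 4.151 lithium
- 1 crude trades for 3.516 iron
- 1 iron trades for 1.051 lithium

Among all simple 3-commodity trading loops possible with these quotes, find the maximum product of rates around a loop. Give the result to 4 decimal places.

1.0947

crude→lithium→iron→crude: 4.151 × 0.9358 × 0.2818 = 1.09465
crude→iron→lithium→crude: 3.516 × 1.051 × 0.2406 = 0.88909
Maximum is crude→lithium→iron→crude at 1.0947; arbitrage exists.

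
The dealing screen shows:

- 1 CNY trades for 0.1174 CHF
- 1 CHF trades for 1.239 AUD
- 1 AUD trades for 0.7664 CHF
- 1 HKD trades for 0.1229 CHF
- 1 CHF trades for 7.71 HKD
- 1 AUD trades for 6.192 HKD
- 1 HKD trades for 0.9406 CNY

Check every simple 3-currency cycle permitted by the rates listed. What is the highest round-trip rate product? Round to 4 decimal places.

CHF→AUD→HKD→CHF: 1.239 × 6.192 × 0.1229 = 0.94288
CHF→HKD→CNY→CHF: 7.71 × 0.9406 × 0.1174 = 0.85139
Maximum is CHF→AUD→HKD→CHF at 0.9429; no arbitrage — every cycle loses value.

0.9429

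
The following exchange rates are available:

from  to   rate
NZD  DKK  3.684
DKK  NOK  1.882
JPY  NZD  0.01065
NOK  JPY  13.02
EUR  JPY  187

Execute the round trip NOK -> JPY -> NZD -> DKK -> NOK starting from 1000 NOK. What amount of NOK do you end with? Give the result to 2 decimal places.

1000 NOK × 13.02 = 13020 JPY
13020 JPY × 0.01065 = 138.663 NZD
138.663 NZD × 3.684 = 510.834492 DKK
510.834492 DKK × 1.882 = 961.390513944 NOK

961.39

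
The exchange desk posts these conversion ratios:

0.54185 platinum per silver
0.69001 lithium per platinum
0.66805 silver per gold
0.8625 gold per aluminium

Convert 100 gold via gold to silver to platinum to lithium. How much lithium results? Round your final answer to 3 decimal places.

100 gold × 0.66805 = 66.805 silver
66.805 silver × 0.54185 = 36.19828925 platinum
36.19828925 platinum × 0.69001 = 24.9771815653925 lithium

24.977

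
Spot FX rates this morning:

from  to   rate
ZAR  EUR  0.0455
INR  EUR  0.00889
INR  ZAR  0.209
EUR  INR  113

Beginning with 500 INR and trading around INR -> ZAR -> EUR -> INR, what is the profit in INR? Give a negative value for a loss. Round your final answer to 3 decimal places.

500 INR × 0.209 = 104.5 ZAR
104.5 ZAR × 0.0455 = 4.75475 EUR
4.75475 EUR × 113 = 537.28675 INR
Net change: 537.28675 − 500 = 37.28675 INR

37.287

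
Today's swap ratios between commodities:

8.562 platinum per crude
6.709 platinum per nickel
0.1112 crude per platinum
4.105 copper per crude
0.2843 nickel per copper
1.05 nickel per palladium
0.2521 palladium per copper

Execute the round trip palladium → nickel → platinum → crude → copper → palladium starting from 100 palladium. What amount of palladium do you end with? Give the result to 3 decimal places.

81.066

100 palladium × 1.05 = 105 nickel
105 nickel × 6.709 = 704.445 platinum
704.445 platinum × 0.1112 = 78.334284 crude
78.334284 crude × 4.105 = 321.56223582 copper
321.56223582 copper × 0.2521 = 81.065839650222 palladium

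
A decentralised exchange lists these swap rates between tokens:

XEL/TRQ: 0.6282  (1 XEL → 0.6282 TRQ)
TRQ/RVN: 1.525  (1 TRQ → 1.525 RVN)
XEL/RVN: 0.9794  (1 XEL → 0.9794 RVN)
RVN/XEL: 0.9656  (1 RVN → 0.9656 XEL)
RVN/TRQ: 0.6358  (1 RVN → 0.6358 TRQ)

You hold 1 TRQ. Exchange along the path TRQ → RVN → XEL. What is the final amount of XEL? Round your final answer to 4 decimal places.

1.4725

1 TRQ × 1.525 = 1.525 RVN
1.525 RVN × 0.9656 = 1.47254 XEL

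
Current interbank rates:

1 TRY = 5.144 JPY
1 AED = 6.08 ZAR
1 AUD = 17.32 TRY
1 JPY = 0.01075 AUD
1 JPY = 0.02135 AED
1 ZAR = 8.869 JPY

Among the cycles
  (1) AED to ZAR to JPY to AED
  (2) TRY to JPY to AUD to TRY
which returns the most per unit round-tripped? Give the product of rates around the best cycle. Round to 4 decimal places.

(1) 6.08 × 8.869 × 0.02135 = 1.15127
(2) 5.144 × 0.01075 × 17.32 = 0.95776
Highest is cycle (1) at 1.1513 (>1, arbitrage).

1.1513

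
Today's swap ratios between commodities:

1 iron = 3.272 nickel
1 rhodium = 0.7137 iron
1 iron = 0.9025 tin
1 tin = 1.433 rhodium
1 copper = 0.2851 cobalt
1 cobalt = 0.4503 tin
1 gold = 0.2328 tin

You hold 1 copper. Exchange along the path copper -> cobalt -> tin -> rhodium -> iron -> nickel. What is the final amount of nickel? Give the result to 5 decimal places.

0.42961

1 copper × 0.2851 = 0.2851 cobalt
0.2851 cobalt × 0.4503 = 0.12838053 tin
0.12838053 tin × 1.433 = 0.18396929949 rhodium
0.18396929949 rhodium × 0.7137 = 0.131298889046013 iron
0.131298889046013 iron × 3.272 = 0.429609964958554536 nickel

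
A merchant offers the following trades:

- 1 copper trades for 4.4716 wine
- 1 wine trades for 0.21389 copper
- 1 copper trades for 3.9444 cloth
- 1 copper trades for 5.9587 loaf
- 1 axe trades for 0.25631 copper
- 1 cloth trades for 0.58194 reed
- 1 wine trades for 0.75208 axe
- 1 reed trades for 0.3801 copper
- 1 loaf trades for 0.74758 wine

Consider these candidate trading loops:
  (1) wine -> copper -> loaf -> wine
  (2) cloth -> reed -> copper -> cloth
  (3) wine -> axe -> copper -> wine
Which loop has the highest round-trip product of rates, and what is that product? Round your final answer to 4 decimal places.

(1) 0.21389 × 5.9587 × 0.74758 = 0.95280
(2) 0.58194 × 0.3801 × 3.9444 = 0.87248
(3) 0.75208 × 0.25631 × 4.4716 = 0.86197
Highest is cycle (1) at 0.9528 (≤1, no arbitrage).

0.9528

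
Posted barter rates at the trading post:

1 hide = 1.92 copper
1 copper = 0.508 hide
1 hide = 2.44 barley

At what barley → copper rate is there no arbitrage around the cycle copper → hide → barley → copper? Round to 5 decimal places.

Known legs of the cycle: 0.508 × 2.44 = 1.23952
For no arbitrage the full-cycle product must be 1, so the missing rate is 1 / 1.23952 ≈ 0.8067639.

0.80676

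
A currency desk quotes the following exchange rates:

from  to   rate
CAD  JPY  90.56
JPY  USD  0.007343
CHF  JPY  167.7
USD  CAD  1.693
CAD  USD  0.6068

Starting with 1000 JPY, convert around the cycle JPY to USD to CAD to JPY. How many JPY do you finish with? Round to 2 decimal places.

1125.81

1000 JPY × 0.007343 = 7.343 USD
7.343 USD × 1.693 = 12.431699 CAD
12.431699 CAD × 90.56 = 1125.81466144 JPY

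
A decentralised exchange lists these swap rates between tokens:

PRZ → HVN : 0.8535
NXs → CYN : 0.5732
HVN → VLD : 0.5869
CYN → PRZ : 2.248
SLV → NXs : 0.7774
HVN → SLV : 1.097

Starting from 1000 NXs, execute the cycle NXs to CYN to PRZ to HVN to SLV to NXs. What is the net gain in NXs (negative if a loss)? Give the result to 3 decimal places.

1000 NXs × 0.5732 = 573.2 CYN
573.2 CYN × 2.248 = 1288.5536 PRZ
1288.5536 PRZ × 0.8535 = 1099.7804976 HVN
1099.7804976 HVN × 1.097 = 1206.4592058672 SLV
1206.4592058672 SLV × 0.7774 = 937.90138664116128 NXs
Net change: 937.90138664116128 − 1000 = -62.09861335883872 NXs

-62.099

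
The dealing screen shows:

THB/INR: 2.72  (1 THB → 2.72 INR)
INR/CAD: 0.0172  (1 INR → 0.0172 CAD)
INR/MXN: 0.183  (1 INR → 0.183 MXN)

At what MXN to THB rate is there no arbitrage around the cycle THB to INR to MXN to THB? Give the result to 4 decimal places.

2.0090

Known legs of the cycle: 2.72 × 0.183 = 0.49776
For no arbitrage the full-cycle product must be 1, so the missing rate is 1 / 0.49776 ≈ 2.009000.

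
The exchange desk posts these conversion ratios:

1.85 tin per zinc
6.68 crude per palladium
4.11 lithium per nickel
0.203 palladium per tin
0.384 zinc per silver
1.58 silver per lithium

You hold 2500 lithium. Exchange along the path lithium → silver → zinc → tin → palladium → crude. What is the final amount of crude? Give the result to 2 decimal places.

3805.16

2500 lithium × 1.58 = 3950 silver
3950 silver × 0.384 = 1516.8 zinc
1516.8 zinc × 1.85 = 2806.08 tin
2806.08 tin × 0.203 = 569.63424 palladium
569.63424 palladium × 6.68 = 3805.1567232 crude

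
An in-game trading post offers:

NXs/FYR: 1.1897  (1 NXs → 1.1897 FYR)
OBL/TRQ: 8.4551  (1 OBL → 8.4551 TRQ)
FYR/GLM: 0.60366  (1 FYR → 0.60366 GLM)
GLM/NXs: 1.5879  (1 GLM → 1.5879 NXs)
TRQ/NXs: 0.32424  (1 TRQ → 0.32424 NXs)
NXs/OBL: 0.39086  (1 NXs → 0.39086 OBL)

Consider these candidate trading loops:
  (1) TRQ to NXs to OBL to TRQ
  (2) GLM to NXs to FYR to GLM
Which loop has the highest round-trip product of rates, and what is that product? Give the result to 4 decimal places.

(1) 0.32424 × 0.39086 × 8.4551 = 1.07154
(2) 1.5879 × 1.1897 × 0.60366 = 1.14039
Highest is cycle (2) at 1.1404 (>1, arbitrage).

1.1404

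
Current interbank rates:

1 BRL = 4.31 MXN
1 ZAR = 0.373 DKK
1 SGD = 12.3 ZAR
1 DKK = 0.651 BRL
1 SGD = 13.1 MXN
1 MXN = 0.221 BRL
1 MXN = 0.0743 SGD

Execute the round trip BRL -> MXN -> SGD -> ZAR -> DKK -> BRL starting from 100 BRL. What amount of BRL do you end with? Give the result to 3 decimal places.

95.645

100 BRL × 4.31 = 431 MXN
431 MXN × 0.0743 = 32.0233 SGD
32.0233 SGD × 12.3 = 393.88659 ZAR
393.88659 ZAR × 0.373 = 146.91969807 DKK
146.91969807 DKK × 0.651 = 95.64472344357 BRL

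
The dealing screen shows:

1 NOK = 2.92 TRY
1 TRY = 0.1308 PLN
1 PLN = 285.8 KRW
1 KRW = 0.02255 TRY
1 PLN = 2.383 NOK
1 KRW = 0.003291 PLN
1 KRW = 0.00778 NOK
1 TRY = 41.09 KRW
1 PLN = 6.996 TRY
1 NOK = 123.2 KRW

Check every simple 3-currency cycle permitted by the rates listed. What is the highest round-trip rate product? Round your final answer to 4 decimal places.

NOK→KRW→PLN→NOK: 123.2 × 0.003291 × 2.383 = 0.96619
KRW→PLN→TRY→KRW: 0.003291 × 6.996 × 41.09 = 0.94605
NOK→TRY→KRW→NOK: 2.92 × 41.09 × 0.00778 = 0.93347
NOK→TRY→PLN→NOK: 2.92 × 0.1308 × 2.383 = 0.91015
KRW→TRY→PLN→KRW: 0.02255 × 0.1308 × 285.8 = 0.84298
Maximum is NOK→KRW→PLN→NOK at 0.9662; no arbitrage — every cycle loses value.

0.9662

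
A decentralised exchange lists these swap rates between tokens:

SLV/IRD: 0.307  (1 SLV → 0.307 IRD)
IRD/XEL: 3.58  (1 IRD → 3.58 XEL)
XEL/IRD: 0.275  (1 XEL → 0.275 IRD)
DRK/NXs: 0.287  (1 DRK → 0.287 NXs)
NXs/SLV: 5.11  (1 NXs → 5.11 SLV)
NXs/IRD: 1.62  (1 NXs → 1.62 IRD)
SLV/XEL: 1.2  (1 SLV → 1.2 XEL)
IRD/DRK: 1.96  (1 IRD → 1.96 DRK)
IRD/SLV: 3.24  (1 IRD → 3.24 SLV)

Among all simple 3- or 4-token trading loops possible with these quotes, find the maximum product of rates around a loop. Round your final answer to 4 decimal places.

SLV→XEL→IRD→SLV: 1.2 × 0.275 × 3.24 = 1.06920
IRD→DRK→NXs→IRD: 1.96 × 0.287 × 1.62 = 0.91128
SLV→IRD→DRK→NXs→SLV: 0.307 × 1.96 × 0.287 × 5.11 = 0.88246
Maximum is SLV→XEL→IRD→SLV at 1.0692; arbitrage exists.

1.0692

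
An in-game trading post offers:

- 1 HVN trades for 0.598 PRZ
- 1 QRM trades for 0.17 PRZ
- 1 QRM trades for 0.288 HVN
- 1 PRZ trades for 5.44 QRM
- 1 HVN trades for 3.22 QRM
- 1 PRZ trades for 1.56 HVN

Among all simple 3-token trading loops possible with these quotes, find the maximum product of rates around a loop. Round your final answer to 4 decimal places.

PRZ→QRM→HVN→PRZ: 5.44 × 0.288 × 0.598 = 0.93690
PRZ→HVN→QRM→PRZ: 1.56 × 3.22 × 0.17 = 0.85394
Maximum is PRZ→QRM→HVN→PRZ at 0.9369; no arbitrage — every cycle loses value.

0.9369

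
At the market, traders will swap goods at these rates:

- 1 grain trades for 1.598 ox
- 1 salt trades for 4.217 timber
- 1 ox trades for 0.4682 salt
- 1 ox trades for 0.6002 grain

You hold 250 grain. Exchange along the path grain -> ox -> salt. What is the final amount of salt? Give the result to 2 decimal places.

250 grain × 1.598 = 399.5 ox
399.5 ox × 0.4682 = 187.0459 salt

187.05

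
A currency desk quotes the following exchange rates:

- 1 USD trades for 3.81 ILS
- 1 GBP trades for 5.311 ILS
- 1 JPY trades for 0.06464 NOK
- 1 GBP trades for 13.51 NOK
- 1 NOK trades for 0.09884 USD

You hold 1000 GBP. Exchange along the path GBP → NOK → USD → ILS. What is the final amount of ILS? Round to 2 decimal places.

5087.60

1000 GBP × 13.51 = 13510 NOK
13510 NOK × 0.09884 = 1335.3284 USD
1335.3284 USD × 3.81 = 5087.601204 ILS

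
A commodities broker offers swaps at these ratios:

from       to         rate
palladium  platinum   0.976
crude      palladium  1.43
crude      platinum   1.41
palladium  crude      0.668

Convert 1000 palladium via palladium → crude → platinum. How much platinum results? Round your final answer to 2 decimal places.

941.88

1000 palladium × 0.668 = 668 crude
668 crude × 1.41 = 941.88 platinum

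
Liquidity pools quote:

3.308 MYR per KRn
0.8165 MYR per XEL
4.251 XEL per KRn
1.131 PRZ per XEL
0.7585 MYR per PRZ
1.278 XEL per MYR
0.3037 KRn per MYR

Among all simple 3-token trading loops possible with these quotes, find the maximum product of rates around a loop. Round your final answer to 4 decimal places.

1.0963

XEL→PRZ→MYR→XEL: 1.131 × 0.7585 × 1.278 = 1.09635
KRn→XEL→MYR→KRn: 4.251 × 0.8165 × 0.3037 = 1.05412
Maximum is XEL→PRZ→MYR→XEL at 1.0963; arbitrage exists.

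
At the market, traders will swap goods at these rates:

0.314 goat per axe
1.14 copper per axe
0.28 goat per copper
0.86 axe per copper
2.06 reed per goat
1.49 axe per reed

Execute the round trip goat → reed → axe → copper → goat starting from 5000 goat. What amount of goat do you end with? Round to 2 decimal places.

5000 goat × 2.06 = 10300 reed
10300 reed × 1.49 = 15347 axe
15347 axe × 1.14 = 17495.58 copper
17495.58 copper × 0.28 = 4898.7624 goat

4898.76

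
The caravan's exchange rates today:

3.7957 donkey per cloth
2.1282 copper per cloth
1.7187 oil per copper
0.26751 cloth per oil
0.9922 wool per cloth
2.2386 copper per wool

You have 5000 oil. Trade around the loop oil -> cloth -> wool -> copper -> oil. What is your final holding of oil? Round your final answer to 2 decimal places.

5106.06

5000 oil × 0.26751 = 1337.55 cloth
1337.55 cloth × 0.9922 = 1327.11711 wool
1327.11711 wool × 2.2386 = 2970.884362446 copper
2970.884362446 copper × 1.7187 = 5106.0589537359402 oil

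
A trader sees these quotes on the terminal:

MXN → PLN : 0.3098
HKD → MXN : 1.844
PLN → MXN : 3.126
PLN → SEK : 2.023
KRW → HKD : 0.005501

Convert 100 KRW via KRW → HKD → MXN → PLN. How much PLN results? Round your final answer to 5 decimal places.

100 KRW × 0.005501 = 0.5501 HKD
0.5501 HKD × 1.844 = 1.0143844 MXN
1.0143844 MXN × 0.3098 = 0.31425628712 PLN

0.31426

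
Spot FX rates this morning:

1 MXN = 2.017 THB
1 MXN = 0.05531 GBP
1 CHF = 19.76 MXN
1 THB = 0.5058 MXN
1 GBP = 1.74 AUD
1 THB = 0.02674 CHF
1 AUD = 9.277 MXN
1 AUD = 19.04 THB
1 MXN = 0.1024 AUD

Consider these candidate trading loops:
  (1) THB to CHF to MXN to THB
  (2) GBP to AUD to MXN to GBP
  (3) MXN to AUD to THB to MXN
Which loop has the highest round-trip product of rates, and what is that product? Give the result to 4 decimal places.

1.0657

(1) 0.02674 × 19.76 × 2.017 = 1.06575
(2) 1.74 × 9.277 × 0.05531 = 0.89281
(3) 0.1024 × 19.04 × 0.5058 = 0.98616
Highest is cycle (1) at 1.0657 (>1, arbitrage).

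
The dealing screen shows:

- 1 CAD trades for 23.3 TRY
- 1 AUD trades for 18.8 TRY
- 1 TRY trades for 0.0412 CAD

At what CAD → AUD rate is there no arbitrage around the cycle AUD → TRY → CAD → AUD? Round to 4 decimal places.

Known legs of the cycle: 18.8 × 0.0412 = 0.77456
For no arbitrage the full-cycle product must be 1, so the missing rate is 1 / 0.77456 ≈ 1.291056.

1.2911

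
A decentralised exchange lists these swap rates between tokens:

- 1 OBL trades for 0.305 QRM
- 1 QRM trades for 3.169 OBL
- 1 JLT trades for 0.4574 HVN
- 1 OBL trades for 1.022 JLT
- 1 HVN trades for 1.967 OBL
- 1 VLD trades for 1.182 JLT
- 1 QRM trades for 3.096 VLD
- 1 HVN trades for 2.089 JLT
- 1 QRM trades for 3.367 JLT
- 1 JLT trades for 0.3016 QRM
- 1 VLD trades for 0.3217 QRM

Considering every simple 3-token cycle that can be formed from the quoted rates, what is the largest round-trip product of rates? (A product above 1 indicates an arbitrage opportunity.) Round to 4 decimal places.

VLD→JLT→QRM→VLD: 1.182 × 0.3016 × 3.096 = 1.10370
OBL→JLT→QRM→OBL: 1.022 × 0.3016 × 3.169 = 0.97680
OBL→JLT→HVN→OBL: 1.022 × 0.4574 × 1.967 = 0.91950
Maximum is VLD→JLT→QRM→VLD at 1.1037; arbitrage exists.

1.1037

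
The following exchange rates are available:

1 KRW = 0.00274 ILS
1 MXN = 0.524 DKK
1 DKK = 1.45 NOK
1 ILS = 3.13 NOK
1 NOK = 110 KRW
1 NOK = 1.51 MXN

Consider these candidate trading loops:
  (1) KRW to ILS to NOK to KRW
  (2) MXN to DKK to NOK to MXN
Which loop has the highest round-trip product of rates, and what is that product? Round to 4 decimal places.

1.1473

(1) 0.00274 × 3.13 × 110 = 0.94338
(2) 0.524 × 1.45 × 1.51 = 1.14730
Highest is cycle (2) at 1.1473 (>1, arbitrage).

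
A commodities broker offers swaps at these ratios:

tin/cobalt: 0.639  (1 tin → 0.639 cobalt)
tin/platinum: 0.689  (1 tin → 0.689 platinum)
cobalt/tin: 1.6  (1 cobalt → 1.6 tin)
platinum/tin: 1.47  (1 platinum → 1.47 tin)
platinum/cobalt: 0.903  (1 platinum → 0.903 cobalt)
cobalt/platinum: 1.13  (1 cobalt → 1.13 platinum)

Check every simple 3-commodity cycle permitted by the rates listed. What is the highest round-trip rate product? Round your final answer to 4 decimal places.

cobalt→platinum→tin→cobalt: 1.13 × 1.47 × 0.639 = 1.06144
cobalt→tin→platinum→cobalt: 1.6 × 0.689 × 0.903 = 0.99547
Maximum is cobalt→platinum→tin→cobalt at 1.0614; arbitrage exists.

1.0614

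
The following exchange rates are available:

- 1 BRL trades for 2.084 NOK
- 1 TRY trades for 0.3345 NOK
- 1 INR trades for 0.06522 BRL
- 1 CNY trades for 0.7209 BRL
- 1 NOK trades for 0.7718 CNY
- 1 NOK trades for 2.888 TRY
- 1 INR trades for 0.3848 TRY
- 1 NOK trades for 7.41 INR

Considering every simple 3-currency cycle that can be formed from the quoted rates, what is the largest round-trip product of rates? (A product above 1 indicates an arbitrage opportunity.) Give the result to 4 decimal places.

1.1595

BRL→NOK→CNY→BRL: 2.084 × 0.7718 × 0.7209 = 1.15952
BRL→NOK→INR→BRL: 2.084 × 7.41 × 0.06522 = 1.00716
TRY→NOK→INR→TRY: 0.3345 × 7.41 × 0.3848 = 0.95378
Maximum is BRL→NOK→CNY→BRL at 1.1595; arbitrage exists.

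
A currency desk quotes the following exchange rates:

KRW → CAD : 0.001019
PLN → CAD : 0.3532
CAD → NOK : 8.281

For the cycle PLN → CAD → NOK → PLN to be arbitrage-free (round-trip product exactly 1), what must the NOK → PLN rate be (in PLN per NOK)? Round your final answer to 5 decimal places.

0.34190

Known legs of the cycle: 0.3532 × 8.281 = 2.9248492
For no arbitrage the full-cycle product must be 1, so the missing rate is 1 / 2.9248492 ≈ 0.3418980.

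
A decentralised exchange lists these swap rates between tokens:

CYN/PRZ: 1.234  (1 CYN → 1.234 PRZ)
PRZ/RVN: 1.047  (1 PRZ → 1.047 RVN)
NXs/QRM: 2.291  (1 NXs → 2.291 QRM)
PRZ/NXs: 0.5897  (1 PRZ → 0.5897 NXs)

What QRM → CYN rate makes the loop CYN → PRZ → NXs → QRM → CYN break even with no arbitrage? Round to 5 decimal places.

0.59983

Known legs of the cycle: 1.234 × 0.5897 × 2.291 = 1.6671373318
For no arbitrage the full-cycle product must be 1, so the missing rate is 1 / 1.6671373318 ≈ 0.5998306.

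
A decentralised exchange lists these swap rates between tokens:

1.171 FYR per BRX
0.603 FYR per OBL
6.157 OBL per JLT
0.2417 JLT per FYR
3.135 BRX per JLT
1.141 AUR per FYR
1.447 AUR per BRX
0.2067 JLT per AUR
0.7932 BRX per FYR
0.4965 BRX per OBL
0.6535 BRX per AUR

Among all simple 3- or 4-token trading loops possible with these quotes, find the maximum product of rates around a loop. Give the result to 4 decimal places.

0.9377

JLT→BRX→AUR→JLT: 3.135 × 1.447 × 0.2067 = 0.93766
OBL→BRX→AUR→JLT→OBL: 0.4965 × 1.447 × 0.2067 × 6.157 = 0.91432
OBL→FYR→JLT→OBL: 0.603 × 0.2417 × 6.157 = 0.89735
JLT→BRX→FYR→JLT: 3.135 × 1.171 × 0.2417 = 0.88730
OBL→FYR→AUR→JLT→OBL: 0.603 × 1.141 × 0.2067 × 6.157 = 0.87561
BRX→FYR→AUR→BRX: 1.171 × 1.141 × 0.6535 = 0.87315
JLT→BRX→FYR→AUR→JLT: 3.135 × 1.171 × 1.141 × 0.2067 = 0.86581
OBL→BRX→FYR→JLT→OBL: 0.4965 × 1.171 × 0.2417 × 6.157 = 0.86521
Maximum is JLT→BRX→AUR→JLT at 0.9377; no arbitrage — every cycle loses value.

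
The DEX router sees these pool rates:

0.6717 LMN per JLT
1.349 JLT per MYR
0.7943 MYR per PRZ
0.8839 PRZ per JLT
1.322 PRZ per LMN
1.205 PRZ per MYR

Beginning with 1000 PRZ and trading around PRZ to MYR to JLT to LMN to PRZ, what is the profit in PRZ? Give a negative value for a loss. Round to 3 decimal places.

-48.512

1000 PRZ × 0.7943 = 794.3 MYR
794.3 MYR × 1.349 = 1071.5107 JLT
1071.5107 JLT × 0.6717 = 719.73373719 LMN
719.73373719 LMN × 1.322 = 951.48800056518 PRZ
Net change: 951.48800056518 − 1000 = -48.51199943482 PRZ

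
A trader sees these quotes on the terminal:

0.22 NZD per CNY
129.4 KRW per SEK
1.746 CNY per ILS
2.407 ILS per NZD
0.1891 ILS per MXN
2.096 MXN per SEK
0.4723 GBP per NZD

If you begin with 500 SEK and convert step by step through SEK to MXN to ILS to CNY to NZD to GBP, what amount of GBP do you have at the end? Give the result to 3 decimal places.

500 SEK × 2.096 = 1048 MXN
1048 MXN × 0.1891 = 198.1768 ILS
198.1768 ILS × 1.746 = 346.0166928 CNY
346.0166928 CNY × 0.22 = 76.123672416 NZD
76.123672416 NZD × 0.4723 = 35.9532104820768 GBP

35.953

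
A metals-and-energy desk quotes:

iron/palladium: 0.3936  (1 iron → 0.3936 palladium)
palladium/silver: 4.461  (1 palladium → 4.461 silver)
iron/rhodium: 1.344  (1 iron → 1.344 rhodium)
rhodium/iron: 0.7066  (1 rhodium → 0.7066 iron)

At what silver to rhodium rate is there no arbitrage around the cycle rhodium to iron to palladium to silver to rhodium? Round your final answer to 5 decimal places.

Known legs of the cycle: 0.7066 × 0.3936 × 4.461 = 1.24068332736
For no arbitrage the full-cycle product must be 1, so the missing rate is 1 / 1.24068332736 ≈ 0.8060074.

0.80601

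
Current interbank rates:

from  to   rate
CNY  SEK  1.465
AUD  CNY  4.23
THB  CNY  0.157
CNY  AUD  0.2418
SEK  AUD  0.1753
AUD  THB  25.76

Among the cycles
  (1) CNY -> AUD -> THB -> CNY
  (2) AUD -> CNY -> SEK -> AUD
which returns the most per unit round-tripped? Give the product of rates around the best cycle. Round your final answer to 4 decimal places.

1.0863

(1) 0.2418 × 25.76 × 0.157 = 0.97792
(2) 4.23 × 1.465 × 0.1753 = 1.08633
Highest is cycle (2) at 1.0863 (>1, arbitrage).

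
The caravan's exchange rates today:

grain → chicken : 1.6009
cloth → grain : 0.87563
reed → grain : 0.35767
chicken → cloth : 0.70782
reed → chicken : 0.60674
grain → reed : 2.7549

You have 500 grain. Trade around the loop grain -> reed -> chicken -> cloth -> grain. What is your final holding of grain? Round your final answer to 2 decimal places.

500 grain × 2.7549 = 1377.45 reed
1377.45 reed × 0.60674 = 835.754013 chicken
835.754013 chicken × 0.70782 = 591.56340548166 cloth
591.56340548166 cloth × 0.87563 = 517.9906647419059458 grain

517.99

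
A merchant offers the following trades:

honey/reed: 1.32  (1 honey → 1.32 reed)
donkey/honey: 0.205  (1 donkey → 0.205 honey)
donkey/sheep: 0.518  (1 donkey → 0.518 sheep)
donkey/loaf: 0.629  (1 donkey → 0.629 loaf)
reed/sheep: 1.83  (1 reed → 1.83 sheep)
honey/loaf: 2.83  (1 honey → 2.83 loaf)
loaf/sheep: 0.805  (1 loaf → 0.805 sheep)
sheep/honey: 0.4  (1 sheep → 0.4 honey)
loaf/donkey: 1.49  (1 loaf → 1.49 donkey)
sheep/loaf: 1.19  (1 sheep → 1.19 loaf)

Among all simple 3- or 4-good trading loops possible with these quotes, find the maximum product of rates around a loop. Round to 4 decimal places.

honey→reed→sheep→honey: 1.32 × 1.83 × 0.4 = 0.96624
donkey→sheep→loaf→donkey: 0.518 × 1.19 × 1.49 = 0.91847
honey→loaf→sheep→honey: 2.83 × 0.805 × 0.4 = 0.91126
donkey→sheep→honey→loaf→donkey: 0.518 × 0.4 × 2.83 × 1.49 = 0.87370
donkey→honey→loaf→donkey: 0.205 × 2.83 × 1.49 = 0.86442
Maximum is honey→reed→sheep→honey at 0.9662; no arbitrage — every cycle loses value.

0.9662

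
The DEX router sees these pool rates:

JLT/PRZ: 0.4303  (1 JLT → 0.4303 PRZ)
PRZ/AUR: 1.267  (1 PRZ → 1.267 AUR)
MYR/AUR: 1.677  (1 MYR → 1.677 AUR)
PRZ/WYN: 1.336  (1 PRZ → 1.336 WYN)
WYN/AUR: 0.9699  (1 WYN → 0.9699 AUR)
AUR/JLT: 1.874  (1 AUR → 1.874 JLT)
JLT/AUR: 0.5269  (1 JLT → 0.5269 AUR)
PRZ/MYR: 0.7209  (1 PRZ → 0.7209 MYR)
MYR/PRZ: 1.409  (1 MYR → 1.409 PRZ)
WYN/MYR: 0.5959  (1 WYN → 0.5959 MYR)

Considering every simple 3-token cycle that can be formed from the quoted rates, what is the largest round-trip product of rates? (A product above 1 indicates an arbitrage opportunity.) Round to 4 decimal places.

1.1217

WYN→MYR→PRZ→WYN: 0.5959 × 1.409 × 1.336 = 1.12174
AUR→JLT→PRZ→AUR: 1.874 × 0.4303 × 1.267 = 1.02169
Maximum is WYN→MYR→PRZ→WYN at 1.1217; arbitrage exists.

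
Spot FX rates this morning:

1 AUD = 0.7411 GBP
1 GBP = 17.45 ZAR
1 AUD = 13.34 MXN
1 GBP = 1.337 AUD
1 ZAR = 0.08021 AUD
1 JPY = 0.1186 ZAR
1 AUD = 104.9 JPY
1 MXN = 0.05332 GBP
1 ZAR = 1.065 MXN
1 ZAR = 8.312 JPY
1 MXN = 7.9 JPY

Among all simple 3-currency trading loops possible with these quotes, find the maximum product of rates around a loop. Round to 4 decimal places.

1.0373

ZAR→AUD→GBP→ZAR: 0.08021 × 0.7411 × 17.45 = 1.03729
ZAR→AUD→JPY→ZAR: 0.08021 × 104.9 × 0.1186 = 0.99790
MXN→JPY→ZAR→MXN: 7.9 × 0.1186 × 1.065 = 0.99784
MXN→GBP→ZAR→MXN: 0.05332 × 17.45 × 1.065 = 0.99091
MXN→GBP→AUD→MXN: 0.05332 × 1.337 × 13.34 = 0.95099
Maximum is ZAR→AUD→GBP→ZAR at 1.0373; arbitrage exists.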